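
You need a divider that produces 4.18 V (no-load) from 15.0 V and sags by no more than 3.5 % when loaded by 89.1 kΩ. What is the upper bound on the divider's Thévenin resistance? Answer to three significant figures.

Loading drop = R_th/(R_th + R_L) ≤ 0.0350, so R_th ≤ R_L · ε/(1−ε) = 89.1 kΩ × 0.0350/0.9650 = 3.23 kΩ.

R_th ≤ 3.23 kΩ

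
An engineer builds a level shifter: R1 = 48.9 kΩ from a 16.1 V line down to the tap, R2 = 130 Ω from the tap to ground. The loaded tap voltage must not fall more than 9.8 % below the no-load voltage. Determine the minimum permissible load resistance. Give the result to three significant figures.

Output resistance R_th = R1‖R2 = (48900 × 130)/49030 = 129.7 Ω.
The fractional drop is R_th/(R_th + R_L); requiring this ≤ 0.0980 gives R_L ≥ R_th(1/0.0980 − 1) = 129.7 × 9.204 = 1.19 kΩ.

R_L(min) ≈ 1.19 kΩ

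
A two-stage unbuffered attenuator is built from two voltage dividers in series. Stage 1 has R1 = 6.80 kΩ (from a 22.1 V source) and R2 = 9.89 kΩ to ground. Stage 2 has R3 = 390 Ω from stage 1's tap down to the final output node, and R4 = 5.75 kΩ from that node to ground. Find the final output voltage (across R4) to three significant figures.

Stage 2 presents R3+R4 = 6140 Ω as a load on stage 1's tap.
Stage 1's lower leg becomes R2‖(R3+R4) = 3788 Ω, so V_mid = 22.1 × 3788/10590 = 7.907 V.
Stage 2 is itself unloaded: V_out = V_mid × R4/(R3+R4) = 7.907 × 5750/6140 = 7.40 V.

V_out ≈ 7.40 V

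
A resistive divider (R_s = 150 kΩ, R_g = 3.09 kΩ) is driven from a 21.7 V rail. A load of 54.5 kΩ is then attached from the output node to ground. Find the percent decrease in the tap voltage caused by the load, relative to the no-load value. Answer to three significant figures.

5.26 %

The divider's output (Thévenin) resistance is R_s‖R_g = 3.028 kΩ.
Fractional drop under load = R_th/(R_th + R_L) = 3.028 / (3.028 + 54.5) = 0.05263.
So the output falls by 5.26 %.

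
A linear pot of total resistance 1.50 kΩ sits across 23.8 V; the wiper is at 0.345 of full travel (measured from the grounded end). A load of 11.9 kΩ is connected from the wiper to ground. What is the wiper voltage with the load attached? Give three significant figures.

V ≈ 7.98 V

The wiper splits the pot into (1−α)R = 982.5 Ω above and αR = 517.5 Ω below.
Lower section ‖ load = 495.9 Ω.
V_wiper = 23.8 × 495.9/(982.5 + 495.9) = 7.98 V.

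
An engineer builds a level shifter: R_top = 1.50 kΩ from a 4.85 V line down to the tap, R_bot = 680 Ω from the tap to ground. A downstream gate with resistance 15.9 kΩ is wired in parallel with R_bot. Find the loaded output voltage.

The load sits in parallel with R_bot: R_bot‖R_L = (680 × 15900) / (680 + 15900) = 652.1 Ω.
V_out = 4.85 × 652.1 / (1500 + 652.1) = 4.85 × 652.1/2152 = 1.47 V.

V_out ≈ 1.47 V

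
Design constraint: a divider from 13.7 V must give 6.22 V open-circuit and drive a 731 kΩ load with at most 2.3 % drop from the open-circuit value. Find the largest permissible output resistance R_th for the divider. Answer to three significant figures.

R_th ≤ 17.2 kΩ

Loading drop = R_th/(R_th + R_L) ≤ 0.0230, so R_th ≤ R_L · ε/(1−ε) = 731 kΩ × 0.0230/0.9770 = 17.2 kΩ.
(Any R1, R2 with R2/(R1+R2) = 0.454 and R1‖R2 ≤ 17.2 kΩ will meet the spec.)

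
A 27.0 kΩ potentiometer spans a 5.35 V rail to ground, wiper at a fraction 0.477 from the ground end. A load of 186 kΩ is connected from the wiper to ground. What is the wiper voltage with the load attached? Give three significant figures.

The wiper splits the pot into (1−α)R = 14.12 kΩ above and αR = 12.88 kΩ below.
Lower section ‖ load = 12.04 kΩ.
V_wiper = 5.35 × 12.04/(14.12 + 12.04) = 2.46 V.

V ≈ 2.46 V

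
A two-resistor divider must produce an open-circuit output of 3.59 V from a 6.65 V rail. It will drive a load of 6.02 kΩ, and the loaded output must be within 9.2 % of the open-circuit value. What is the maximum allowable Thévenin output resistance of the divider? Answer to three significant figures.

Loading drop = R_th/(R_th + R_L) ≤ 0.0920, so R_th ≤ R_L · ε/(1−ε) = 6.02 kΩ × 0.0920/0.9080 = 610 Ω.

R_th ≤ 610 Ω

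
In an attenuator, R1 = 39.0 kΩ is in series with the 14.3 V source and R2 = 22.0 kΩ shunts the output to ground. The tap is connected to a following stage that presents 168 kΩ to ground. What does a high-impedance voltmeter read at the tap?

V_out ≈ 4.76 V

The load sits in parallel with R2: R2‖R_L = (22.0 × 168) / (22.0 + 168) = 19.45 kΩ.
V_out = 14.3 × 19.45 / (39.0 + 19.45) = 14.3 × 19.45/58.45 = 4.76 V.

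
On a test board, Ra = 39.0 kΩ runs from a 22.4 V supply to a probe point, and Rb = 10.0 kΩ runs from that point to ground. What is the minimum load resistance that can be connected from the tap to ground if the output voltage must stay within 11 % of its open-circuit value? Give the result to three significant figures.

Output resistance R_th = Ra‖Rb = (39.0 × 10.0)/49.00 = 7.959 kΩ.
The fractional drop is R_th/(R_th + R_L); requiring this ≤ 0.110 gives R_L ≥ R_th(1/0.110 − 1) = 7.959 × 8.091 = 64.4 kΩ.

R_L(min) ≈ 64.4 kΩ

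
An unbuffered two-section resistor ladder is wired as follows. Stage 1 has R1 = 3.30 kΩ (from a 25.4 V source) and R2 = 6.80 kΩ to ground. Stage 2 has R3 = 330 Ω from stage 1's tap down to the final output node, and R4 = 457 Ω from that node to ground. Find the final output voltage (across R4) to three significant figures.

Stage 2 presents R3+R4 = 787.0 Ω as a load on stage 1's tap.
Stage 1's lower leg becomes R2‖(R3+R4) = 705.4 Ω, so V_mid = 25.4 × 705.4/4005 = 4.473 V.
Stage 2 is itself unloaded: V_out = V_mid × R4/(R3+R4) = 4.473 × 457/787.0 = 2.60 V.

V_out ≈ 2.60 V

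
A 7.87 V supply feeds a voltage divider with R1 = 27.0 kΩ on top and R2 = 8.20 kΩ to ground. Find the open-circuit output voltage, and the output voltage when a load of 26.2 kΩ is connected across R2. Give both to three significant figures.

Unloaded: 1.83 V; loaded: 1.48 V

Open-circuit: V = 7.87 × 8.20/(27.0 + 8.20) = 1.83 V.
With the load, R2 becomes R2‖R_L = 6.245 kΩ, so V = 7.87 × 6.245/33.25 = 1.48 V.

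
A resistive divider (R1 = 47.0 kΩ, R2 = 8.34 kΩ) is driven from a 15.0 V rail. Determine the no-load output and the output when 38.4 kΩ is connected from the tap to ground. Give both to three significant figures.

Unloaded: 2.26 V; loaded: 1.91 V

Open-circuit: V = 15.0 × 8.34/(47.0 + 8.34) = 2.26 V.
With the load, R2 becomes R2‖R_L = 6.852 kΩ, so V = 15.0 × 6.852/53.85 = 1.91 V.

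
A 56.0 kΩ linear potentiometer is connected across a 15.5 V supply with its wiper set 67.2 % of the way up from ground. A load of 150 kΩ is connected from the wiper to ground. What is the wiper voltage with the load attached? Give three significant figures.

The wiper splits the pot into (1−α)R = 18.37 kΩ above and αR = 37.63 kΩ below.
Lower section ‖ load = 30.08 kΩ.
V_wiper = 15.5 × 30.08/(18.37 + 30.08) = 9.62 V.

V ≈ 9.62 V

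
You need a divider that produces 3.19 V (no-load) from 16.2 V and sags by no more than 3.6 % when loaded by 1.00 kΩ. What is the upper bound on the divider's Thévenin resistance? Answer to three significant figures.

R_th ≤ 37.3 Ω

Loading drop = R_th/(R_th + R_L) ≤ 0.0360, so R_th ≤ R_L · ε/(1−ε) = 1.00 kΩ × 0.0360/0.9640 = 37.3 Ω.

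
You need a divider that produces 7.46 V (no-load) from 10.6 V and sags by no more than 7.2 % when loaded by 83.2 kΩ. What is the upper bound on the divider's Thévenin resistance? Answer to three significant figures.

Loading drop = R_th/(R_th + R_L) ≤ 0.0720, so R_th ≤ R_L · ε/(1−ε) = 83.2 kΩ × 0.0720/0.9280 = 6.46 kΩ.
(Any R1, R2 with R2/(R1+R2) = 0.704 and R1‖R2 ≤ 6.46 kΩ will meet the spec.)

R_th ≤ 6.46 kΩ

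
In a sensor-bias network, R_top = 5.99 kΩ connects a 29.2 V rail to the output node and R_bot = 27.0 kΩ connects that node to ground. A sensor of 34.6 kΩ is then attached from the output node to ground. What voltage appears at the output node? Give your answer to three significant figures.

V_out ≈ 20.9 V

The load sits in parallel with R_bot: R_bot‖R_L = (27.0 × 34.6) / (27.0 + 34.6) = 15.17 kΩ.
V_out = 29.2 × 15.17 / (5.99 + 15.17) = 29.2 × 15.17/21.16 = 20.9 V.
(Unloaded it would have been 23.9 V.)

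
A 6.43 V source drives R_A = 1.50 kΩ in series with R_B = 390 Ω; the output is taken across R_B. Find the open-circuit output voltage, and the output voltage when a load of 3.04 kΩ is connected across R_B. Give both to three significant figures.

Unloaded: 1.33 V; loaded: 1.20 V

Open-circuit: V = 6.43 × 390/(1500 + 390) = 1.33 V.
With the load, R_B becomes R_B‖R_L = 345.7 Ω, so V = 6.43 × 345.7/1846 = 1.20 V.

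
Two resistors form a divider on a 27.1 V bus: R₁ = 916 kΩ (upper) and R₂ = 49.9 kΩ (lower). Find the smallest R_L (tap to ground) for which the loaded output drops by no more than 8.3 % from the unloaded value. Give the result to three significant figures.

Output resistance R_th = R₁‖R₂ = (916 × 49.9)/965.9 = 47.32 kΩ.
The fractional drop is R_th/(R_th + R_L); requiring this ≤ 0.0830 gives R_L ≥ R_th(1/0.0830 − 1) = 47.32 × 11.05 = 523 kΩ.

R_L(min) ≈ 523 kΩ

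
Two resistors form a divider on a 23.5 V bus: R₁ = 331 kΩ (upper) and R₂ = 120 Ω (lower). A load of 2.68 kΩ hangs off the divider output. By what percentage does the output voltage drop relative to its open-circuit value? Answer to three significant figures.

The divider's output (Thévenin) resistance is R₁‖R₂ = 120.0 Ω.
Fractional drop under load = R_th/(R_th + R_L) = 120.0 / (120.0 + 2680) = 0.04284.
So the output falls by 4.28 %.

4.28 %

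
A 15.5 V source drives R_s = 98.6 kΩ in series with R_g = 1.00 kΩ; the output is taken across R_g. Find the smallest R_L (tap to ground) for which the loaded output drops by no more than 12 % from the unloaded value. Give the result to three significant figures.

Output resistance R_th = R_s‖R_g = (98600 × 1000)/99600 = 990.0 Ω.
The fractional drop is R_th/(R_th + R_L); requiring this ≤ 0.120 gives R_L ≥ R_th(1/0.120 − 1) = 990.0 × 7.333 = 7.26 kΩ.

R_L(min) ≈ 7.26 kΩ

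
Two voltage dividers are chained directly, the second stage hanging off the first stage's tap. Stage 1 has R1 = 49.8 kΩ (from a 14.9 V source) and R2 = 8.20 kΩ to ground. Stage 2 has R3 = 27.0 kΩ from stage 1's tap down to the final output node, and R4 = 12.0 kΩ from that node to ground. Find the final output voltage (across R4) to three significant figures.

Stage 2 presents R3+R4 = 39.00 kΩ as a load on stage 1's tap.
Stage 1's lower leg becomes R2‖(R3+R4) = 6.775 kΩ, so V_mid = 14.9 × 6.775/56.58 = 1.784 V.
Stage 2 is itself unloaded: V_out = V_mid × R4/(R3+R4) = 1.784 × 12.0/39.00 = 0.549 V.

V_out ≈ 0.549 V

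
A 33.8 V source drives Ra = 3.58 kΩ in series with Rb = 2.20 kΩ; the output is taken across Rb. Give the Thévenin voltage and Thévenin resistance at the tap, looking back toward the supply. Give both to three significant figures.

V_th is the open-circuit tap voltage: 33.8 × 2.20/(3.58 + 2.20) = 12.9 V.
With the supply zeroed, Ra and Rb appear in parallel from the tap: R_th = Ra‖Rb = (3.58 × 2.20)/5.780 = 1.36 kΩ.

V_th = 12.9 V, R_th = 1.36 kΩ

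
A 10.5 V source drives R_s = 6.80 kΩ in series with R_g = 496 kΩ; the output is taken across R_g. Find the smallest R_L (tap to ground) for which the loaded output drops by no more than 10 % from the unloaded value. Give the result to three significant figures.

R_L(min) ≈ 60.4 kΩ

Output resistance R_th = R_s‖R_g = (6.80 × 496)/502.8 = 6.708 kΩ.
The fractional drop is R_th/(R_th + R_L); requiring this ≤ 0.100 gives R_L ≥ R_th(1/0.100 − 1) = 6.708 × 9.000 = 60.4 kΩ.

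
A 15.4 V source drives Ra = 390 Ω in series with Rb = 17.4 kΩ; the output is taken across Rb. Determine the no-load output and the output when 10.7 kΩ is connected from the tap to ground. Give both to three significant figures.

Unloaded: 15.1 V; loaded: 14.5 V

Open-circuit: V = 15.4 × 17400/(390 + 17400) = 15.1 V.
With the load, Rb becomes Rb‖R_L = 6626 Ω, so V = 15.4 × 6626/7016 = 14.5 V.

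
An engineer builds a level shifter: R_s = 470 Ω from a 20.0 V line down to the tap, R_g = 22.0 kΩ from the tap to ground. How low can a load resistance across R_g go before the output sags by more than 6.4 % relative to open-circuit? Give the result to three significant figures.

R_L(min) ≈ 6.73 kΩ

Output resistance R_th = R_s‖R_g = (470 × 22000)/22470 = 460.2 Ω.
The fractional drop is R_th/(R_th + R_L); requiring this ≤ 0.0640 gives R_L ≥ R_th(1/0.0640 − 1) = 460.2 × 14.62 = 6.73 kΩ.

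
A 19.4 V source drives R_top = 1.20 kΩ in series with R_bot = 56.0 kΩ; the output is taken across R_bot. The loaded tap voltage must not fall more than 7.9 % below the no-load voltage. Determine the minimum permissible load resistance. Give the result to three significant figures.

Output resistance R_th = R_top‖R_bot = (1.20 × 56.0)/57.20 = 1.175 kΩ.
The fractional drop is R_th/(R_th + R_L); requiring this ≤ 0.0790 gives R_L ≥ R_th(1/0.0790 − 1) = 1.175 × 11.66 = 13.7 kΩ.

R_L(min) ≈ 13.7 kΩ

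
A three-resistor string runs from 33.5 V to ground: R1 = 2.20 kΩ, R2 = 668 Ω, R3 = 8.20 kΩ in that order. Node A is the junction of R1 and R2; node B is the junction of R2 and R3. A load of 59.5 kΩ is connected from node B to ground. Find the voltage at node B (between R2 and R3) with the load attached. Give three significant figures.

At node B, R3 is in parallel with the load: R3‖R_L = 7207 Ω.
Below node A the resistance is R2 + (R3‖R_L) = 7875 Ω, so V_A = 33.5 × 7875/10070 = 26.18 V.
Then V_B = V_A × (R3‖R_L)/(R2 + R3‖R_L) = 26.18 × 7207/7875 = 24.0 V.

V ≈ 24.0 V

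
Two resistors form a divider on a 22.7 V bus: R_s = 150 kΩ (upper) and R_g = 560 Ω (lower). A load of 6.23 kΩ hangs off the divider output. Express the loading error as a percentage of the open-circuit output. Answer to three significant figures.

Unloaded V = 22.7 × 560/150600 = 0.084431 V.
Loaded: R_g‖R_L = 513.8 Ω, giving V = 22.7 × 513.8/150500 = 0.077492 V.
Drop = (0.084431 − 0.077492) / 0.084431 = 8.22 %.

8.22 %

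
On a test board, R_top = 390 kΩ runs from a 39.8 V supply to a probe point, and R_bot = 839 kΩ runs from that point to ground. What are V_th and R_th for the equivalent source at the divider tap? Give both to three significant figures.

V_th is the open-circuit tap voltage: 39.8 × 839/(390 + 839) = 27.2 V.
With the supply zeroed, R_top and R_bot appear in parallel from the tap: R_th = R_top‖R_bot = (390 × 839)/1229 = 266 kΩ.

V_th = 27.2 V, R_th = 266 kΩ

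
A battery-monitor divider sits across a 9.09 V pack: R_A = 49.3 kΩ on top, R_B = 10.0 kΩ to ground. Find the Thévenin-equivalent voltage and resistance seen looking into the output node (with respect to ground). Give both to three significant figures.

V_th = 1.53 V, R_th = 8.31 kΩ

V_th is the open-circuit tap voltage: 9.09 × 10.0/(49.3 + 10.0) = 1.53 V.
With the supply zeroed, R_A and R_B appear in parallel from the tap: R_th = R_A‖R_B = (49.3 × 10.0)/59.30 = 8.31 kΩ.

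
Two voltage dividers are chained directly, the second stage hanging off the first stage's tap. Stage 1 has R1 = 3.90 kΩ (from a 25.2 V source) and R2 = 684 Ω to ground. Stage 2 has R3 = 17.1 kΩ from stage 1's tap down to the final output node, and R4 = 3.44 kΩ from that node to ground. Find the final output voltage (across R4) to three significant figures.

V_out ≈ 0.612 V

Stage 2 presents R3+R4 = 20540 Ω as a load on stage 1's tap.
Stage 1's lower leg becomes R2‖(R3+R4) = 662.0 Ω, so V_mid = 25.2 × 662.0/4562 = 3.657 V.
Stage 2 is itself unloaded: V_out = V_mid × R4/(R3+R4) = 3.657 × 3440/20540 = 0.612 V.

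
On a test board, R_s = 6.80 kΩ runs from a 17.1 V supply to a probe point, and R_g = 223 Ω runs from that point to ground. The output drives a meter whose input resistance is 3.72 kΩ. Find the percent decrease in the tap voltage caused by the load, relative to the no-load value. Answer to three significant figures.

5.49 %

The divider's output (Thévenin) resistance is R_s‖R_g = 215.9 Ω.
Fractional drop under load = R_th/(R_th + R_L) = 215.9 / (215.9 + 3720) = 0.05486.
So the output falls by 5.49 %.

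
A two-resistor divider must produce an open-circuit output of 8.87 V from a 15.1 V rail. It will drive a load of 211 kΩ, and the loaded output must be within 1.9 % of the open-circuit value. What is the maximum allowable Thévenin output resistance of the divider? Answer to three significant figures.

Loading drop = R_th/(R_th + R_L) ≤ 0.0190, so R_th ≤ R_L · ε/(1−ε) = 211 kΩ × 0.0190/0.9810 = 4.09 kΩ.

R_th ≤ 4.09 kΩ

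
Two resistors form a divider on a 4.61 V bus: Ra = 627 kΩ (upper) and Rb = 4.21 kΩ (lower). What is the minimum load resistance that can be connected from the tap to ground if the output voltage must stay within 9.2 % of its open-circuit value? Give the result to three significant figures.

Output resistance R_th = Ra‖Rb = (627 × 4.21)/631.2 = 4.182 kΩ.
The fractional drop is R_th/(R_th + R_L); requiring this ≤ 0.0920 gives R_L ≥ R_th(1/0.0920 − 1) = 4.182 × 9.870 = 41.3 kΩ.

R_L(min) ≈ 41.3 kΩ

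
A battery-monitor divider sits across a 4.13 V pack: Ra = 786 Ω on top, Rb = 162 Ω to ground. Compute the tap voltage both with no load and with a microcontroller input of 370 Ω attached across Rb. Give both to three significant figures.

Open-circuit: V = 4.13 × 162/(786 + 162) = 0.706 V.
With the load, Rb becomes Rb‖R_L = 112.7 Ω, so V = 4.13 × 112.7/898.7 = 0.518 V.

Unloaded: 0.706 V; loaded: 0.518 V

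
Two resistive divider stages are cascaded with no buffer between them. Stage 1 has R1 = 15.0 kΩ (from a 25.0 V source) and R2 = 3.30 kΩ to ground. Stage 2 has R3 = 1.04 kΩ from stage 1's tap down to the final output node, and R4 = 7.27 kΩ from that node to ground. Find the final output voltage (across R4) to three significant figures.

V_out ≈ 2.98 V

Stage 2 presents R3+R4 = 8.310 kΩ as a load on stage 1's tap.
Stage 1's lower leg becomes R2‖(R3+R4) = 2.362 kΩ, so V_mid = 25.0 × 2.362/17.36 = 3.401 V.
Stage 2 is itself unloaded: V_out = V_mid × R4/(R3+R4) = 3.401 × 7.27/8.310 = 2.98 V.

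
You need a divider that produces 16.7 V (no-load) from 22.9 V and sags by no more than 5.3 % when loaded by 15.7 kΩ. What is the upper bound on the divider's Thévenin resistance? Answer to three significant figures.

R_th ≤ 879 Ω

Loading drop = R_th/(R_th + R_L) ≤ 0.0530, so R_th ≤ R_L · ε/(1−ε) = 15.7 kΩ × 0.0530/0.9470 = 879 Ω.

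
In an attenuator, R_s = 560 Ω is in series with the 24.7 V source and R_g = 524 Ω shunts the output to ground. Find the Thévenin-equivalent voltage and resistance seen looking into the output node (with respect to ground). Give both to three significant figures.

V_th is the open-circuit tap voltage: 24.7 × 524/(560 + 524) = 11.9 V.
With the supply zeroed, R_s and R_g appear in parallel from the tap: R_th = R_s‖R_g = (560 × 524)/1084 = 271 Ω.

V_th = 11.9 V, R_th = 271 Ω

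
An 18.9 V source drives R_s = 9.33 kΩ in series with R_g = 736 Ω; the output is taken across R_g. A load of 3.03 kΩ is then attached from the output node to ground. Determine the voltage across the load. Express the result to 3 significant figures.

V_out ≈ 1.13 V

The load sits in parallel with R_g: R_g‖R_L = (736 × 3030) / (736 + 3030) = 592.2 Ω.
V_out = 18.9 × 592.2 / (9330 + 592.2) = 18.9 × 592.2/9922 = 1.13 V.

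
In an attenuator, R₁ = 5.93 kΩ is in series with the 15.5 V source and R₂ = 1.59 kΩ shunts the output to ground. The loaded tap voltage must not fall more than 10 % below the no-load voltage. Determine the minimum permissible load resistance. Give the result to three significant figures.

Output resistance R_th = R₁‖R₂ = (5.93 × 1.59)/7.520 = 1.254 kΩ.
The fractional drop is R_th/(R_th + R_L); requiring this ≤ 0.100 gives R_L ≥ R_th(1/0.100 − 1) = 1.254 × 9.000 = 11.3 kΩ.

R_L(min) ≈ 11.3 kΩ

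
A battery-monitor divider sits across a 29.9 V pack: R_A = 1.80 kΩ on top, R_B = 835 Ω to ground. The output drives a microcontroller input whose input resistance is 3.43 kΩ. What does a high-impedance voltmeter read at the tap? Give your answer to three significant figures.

The load sits in parallel with R_B: R_B‖R_L = (835 × 3430) / (835 + 3430) = 671.5 Ω.
V_out = 29.9 × 671.5 / (1800 + 671.5) = 29.9 × 671.5/2472 = 8.12 V.

V_out ≈ 8.12 V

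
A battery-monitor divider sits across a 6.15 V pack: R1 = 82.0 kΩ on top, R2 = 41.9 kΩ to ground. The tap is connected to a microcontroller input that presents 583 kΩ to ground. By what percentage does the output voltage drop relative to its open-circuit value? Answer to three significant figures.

4.54 %

The divider's output (Thévenin) resistance is R1‖R2 = 27.73 kΩ.
Fractional drop under load = R_th/(R_th + R_L) = 27.73 / (27.73 + 583) = 0.04541.
So the output falls by 4.54 %.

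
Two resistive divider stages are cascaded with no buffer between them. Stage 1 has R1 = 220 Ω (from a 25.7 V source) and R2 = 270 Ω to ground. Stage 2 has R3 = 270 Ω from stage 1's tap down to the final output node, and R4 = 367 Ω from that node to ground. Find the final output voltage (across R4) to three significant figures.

Stage 2 presents R3+R4 = 637.0 Ω as a load on stage 1's tap.
Stage 1's lower leg becomes R2‖(R3+R4) = 189.6 Ω, so V_mid = 25.7 × 189.6/409.6 = 11.90 V.
Stage 2 is itself unloaded: V_out = V_mid × R4/(R3+R4) = 11.90 × 367/637.0 = 6.85 V.

V_out ≈ 6.85 V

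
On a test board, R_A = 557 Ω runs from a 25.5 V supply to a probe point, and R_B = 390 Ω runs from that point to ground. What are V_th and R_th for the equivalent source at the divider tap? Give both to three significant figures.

V_th is the open-circuit tap voltage: 25.5 × 390/(557 + 390) = 10.5 V.
With the supply zeroed, R_A and R_B appear in parallel from the tap: R_th = R_A‖R_B = (557 × 390)/947.0 = 229 Ω.

V_th = 10.5 V, R_th = 229 Ω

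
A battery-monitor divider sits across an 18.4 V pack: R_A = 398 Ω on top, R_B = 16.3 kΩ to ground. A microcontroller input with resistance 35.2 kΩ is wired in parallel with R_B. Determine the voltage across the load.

V_out ≈ 17.8 V

The load sits in parallel with R_B: R_B‖R_L = (16300 × 35200) / (16300 + 35200) = 11140 Ω.
V_out = 18.4 × 11140 / (398 + 11140) = 18.4 × 11140/11540 = 17.8 V.
(Unloaded it would have been 18.0 V.)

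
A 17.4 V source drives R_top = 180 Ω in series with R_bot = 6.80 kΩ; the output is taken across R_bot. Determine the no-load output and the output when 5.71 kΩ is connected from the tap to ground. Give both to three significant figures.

Unloaded: 17.0 V; loaded: 16.4 V

Open-circuit: V = 17.4 × 6800/(180 + 6800) = 17.0 V.
With the load, R_bot becomes R_bot‖R_L = 3104 Ω, so V = 17.4 × 3104/3284 = 16.4 V.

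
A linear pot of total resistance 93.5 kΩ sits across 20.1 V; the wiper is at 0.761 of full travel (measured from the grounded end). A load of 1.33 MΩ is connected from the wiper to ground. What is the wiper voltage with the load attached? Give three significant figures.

V ≈ 15.1 V

The wiper splits the pot into (1−α)R = 22.35 kΩ above and αR = 71.15 kΩ below.
Lower section ‖ load = 67.54 kΩ.
V_wiper = 20.1 × 67.54/(22.35 + 67.54) = 15.1 V.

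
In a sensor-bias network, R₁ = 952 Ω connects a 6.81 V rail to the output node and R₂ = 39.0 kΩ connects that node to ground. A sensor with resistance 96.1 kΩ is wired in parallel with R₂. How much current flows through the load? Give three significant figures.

I_L ≈ 0.0685 mA

R₂‖R_L = 27740 Ω; V_out = 6.81 × 27740/28690 = 6.584 V.
I_L = V_out / R_L = 6.584 / 96.1 kΩ = 0.0685 mA.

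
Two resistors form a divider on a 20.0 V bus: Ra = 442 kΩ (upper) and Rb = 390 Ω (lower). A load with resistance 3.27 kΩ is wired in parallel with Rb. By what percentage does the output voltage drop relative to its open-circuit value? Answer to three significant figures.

Unloaded V = 20.0 × 390/442400 = 0.017632 V.
Loaded: Rb‖R_L = 348.4 Ω, giving V = 20.0 × 348.4/442300 = 0.015754 V.
Drop = (0.017632 − 0.015754) / 0.017632 = 10.6 %.

10.6 %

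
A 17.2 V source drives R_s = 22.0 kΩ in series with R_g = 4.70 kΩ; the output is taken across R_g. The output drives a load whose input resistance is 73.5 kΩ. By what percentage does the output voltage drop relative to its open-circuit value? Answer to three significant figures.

5.01 %

The divider's output (Thévenin) resistance is R_s‖R_g = 3.873 kΩ.
Fractional drop under load = R_th/(R_th + R_L) = 3.873 / (3.873 + 73.5) = 0.05005.
So the output falls by 5.01 %.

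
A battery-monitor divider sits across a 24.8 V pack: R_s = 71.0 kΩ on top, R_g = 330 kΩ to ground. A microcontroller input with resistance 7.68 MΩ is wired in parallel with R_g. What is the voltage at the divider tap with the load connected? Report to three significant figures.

The load sits in parallel with R_g: R_g‖R_L = (330 × 7680) / (330 + 7680) = 316.4 kΩ.
V_out = 24.8 × 316.4 / (71.0 + 316.4) = 24.8 × 316.4/387.4 = 20.3 V.

V_out ≈ 20.3 V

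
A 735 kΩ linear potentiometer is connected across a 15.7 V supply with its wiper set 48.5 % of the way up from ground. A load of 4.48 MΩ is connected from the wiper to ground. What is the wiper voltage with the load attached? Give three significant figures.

V ≈ 7.31 V

The wiper splits the pot into (1−α)R = 378.5 kΩ above and αR = 356.5 kΩ below.
Lower section ‖ load = 330.2 kΩ.
V_wiper = 15.7 × 330.2/(378.5 + 330.2) = 7.31 V.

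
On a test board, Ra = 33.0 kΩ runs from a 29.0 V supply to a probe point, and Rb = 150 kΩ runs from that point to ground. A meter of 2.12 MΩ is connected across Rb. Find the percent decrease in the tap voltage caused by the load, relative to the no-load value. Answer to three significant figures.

The divider's output (Thévenin) resistance is Ra‖Rb = 27.05 kΩ.
Fractional drop under load = R_th/(R_th + R_L) = 27.05 / (27.05 + 2120) = 0.01260.
So the output falls by 1.26 %.

1.26 %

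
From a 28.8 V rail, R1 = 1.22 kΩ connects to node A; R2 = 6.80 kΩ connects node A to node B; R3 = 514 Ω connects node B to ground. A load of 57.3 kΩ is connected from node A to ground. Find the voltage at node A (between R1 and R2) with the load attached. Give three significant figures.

V ≈ 24.2 V

Below node A the series string R2+R3 = 7314 Ω sits in parallel with the 57300 Ω load: 6486 Ω.
V_A = 28.8 × 6486/(1220 + 6486) = 24.2 V.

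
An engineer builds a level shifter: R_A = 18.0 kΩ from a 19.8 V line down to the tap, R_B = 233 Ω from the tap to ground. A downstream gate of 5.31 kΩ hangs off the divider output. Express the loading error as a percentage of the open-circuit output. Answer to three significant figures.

4.15 %

The divider's output (Thévenin) resistance is R_A‖R_B = 230.0 Ω.
Fractional drop under load = R_th/(R_th + R_L) = 230.0 / (230.0 + 5310) = 0.04152.
So the output falls by 4.15 %.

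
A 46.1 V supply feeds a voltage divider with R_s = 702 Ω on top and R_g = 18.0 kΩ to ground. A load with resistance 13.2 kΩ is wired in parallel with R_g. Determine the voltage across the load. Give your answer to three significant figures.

The load sits in parallel with R_g: R_g‖R_L = (18000 × 13200) / (18000 + 13200) = 7615 Ω.
V_out = 46.1 × 7615 / (702 + 7615) = 46.1 × 7615/8317 = 42.2 V.
(Unloaded it would have been 44.4 V.)

V_out ≈ 42.2 V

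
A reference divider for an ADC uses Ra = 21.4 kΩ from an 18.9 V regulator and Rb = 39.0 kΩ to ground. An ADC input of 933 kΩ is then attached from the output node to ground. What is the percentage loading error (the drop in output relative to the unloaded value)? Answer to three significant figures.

The divider's output (Thévenin) resistance is Ra‖Rb = 13.82 kΩ.
Fractional drop under load = R_th/(R_th + R_L) = 13.82 / (13.82 + 933) = 0.01459.
So the output falls by 1.46 %.

1.46 %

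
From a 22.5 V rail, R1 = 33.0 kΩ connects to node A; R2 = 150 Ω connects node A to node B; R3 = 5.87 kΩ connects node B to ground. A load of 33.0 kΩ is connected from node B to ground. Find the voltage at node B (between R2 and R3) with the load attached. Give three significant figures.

At node B, R3 is in parallel with the load: R3‖R_L = 4984 Ω.
Below node A the resistance is R2 + (R3‖R_L) = 5134 Ω, so V_A = 22.5 × 5134/38130 = 3.029 V.
Then V_B = V_A × (R3‖R_L)/(R2 + R3‖R_L) = 3.029 × 4984/5134 = 2.94 V.

V ≈ 2.94 V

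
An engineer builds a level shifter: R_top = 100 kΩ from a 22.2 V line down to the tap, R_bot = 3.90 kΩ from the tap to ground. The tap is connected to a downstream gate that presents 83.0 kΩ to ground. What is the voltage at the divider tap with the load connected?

The load sits in parallel with R_bot: R_bot‖R_L = (3.90 × 83.0) / (3.90 + 83.0) = 3.725 kΩ.
V_out = 22.2 × 3.725 / (100 + 3.725) = 22.2 × 3.725/103.7 = 0.797 V.

V_out ≈ 0.797 V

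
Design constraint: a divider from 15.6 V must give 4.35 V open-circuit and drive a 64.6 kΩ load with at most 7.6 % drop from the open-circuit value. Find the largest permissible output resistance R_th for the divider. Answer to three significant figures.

R_th ≤ 5.31 kΩ

Loading drop = R_th/(R_th + R_L) ≤ 0.0760, so R_th ≤ R_L · ε/(1−ε) = 64.6 kΩ × 0.0760/0.9240 = 5.31 kΩ.
(Any R1, R2 with R2/(R1+R2) = 0.279 and R1‖R2 ≤ 5.31 kΩ will meet the spec.)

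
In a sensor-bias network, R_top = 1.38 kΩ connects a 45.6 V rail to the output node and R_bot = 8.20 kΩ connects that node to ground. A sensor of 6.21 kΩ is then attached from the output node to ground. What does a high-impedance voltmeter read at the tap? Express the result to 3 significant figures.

The load sits in parallel with R_bot: R_bot‖R_L = (8.20 × 6.21) / (8.20 + 6.21) = 3.534 kΩ.
V_out = 45.6 × 3.534 / (1.38 + 3.534) = 45.6 × 3.534/4.914 = 32.8 V.

V_out ≈ 32.8 V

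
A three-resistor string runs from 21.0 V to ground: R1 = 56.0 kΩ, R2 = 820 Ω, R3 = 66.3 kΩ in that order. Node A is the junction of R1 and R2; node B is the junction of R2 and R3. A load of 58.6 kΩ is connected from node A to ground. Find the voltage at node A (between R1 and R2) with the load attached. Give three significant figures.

Below node A the series string R2+R3 = 67120 Ω sits in parallel with the 58600 Ω load: 31290 Ω.
V_A = 21.0 × 31290/(56000 + 31290) = 7.53 V.

V ≈ 7.53 V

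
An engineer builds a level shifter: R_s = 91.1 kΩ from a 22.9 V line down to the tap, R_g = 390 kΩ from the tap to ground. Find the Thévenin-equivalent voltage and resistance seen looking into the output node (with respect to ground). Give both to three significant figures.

V_th = 18.6 V, R_th = 73.8 kΩ

V_th is the open-circuit tap voltage: 22.9 × 390/(91.1 + 390) = 18.6 V.
With the supply zeroed, R_s and R_g appear in parallel from the tap: R_th = R_s‖R_g = (91.1 × 390)/481.1 = 73.8 kΩ.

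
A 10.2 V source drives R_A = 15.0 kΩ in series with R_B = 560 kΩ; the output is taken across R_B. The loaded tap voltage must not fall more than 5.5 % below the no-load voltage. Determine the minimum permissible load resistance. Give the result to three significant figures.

R_L(min) ≈ 251 kΩ

Output resistance R_th = R_A‖R_B = (15.0 × 560)/575.0 = 14.61 kΩ.
The fractional drop is R_th/(R_th + R_L); requiring this ≤ 0.0550 gives R_L ≥ R_th(1/0.0550 − 1) = 14.61 × 17.18 = 251 kΩ.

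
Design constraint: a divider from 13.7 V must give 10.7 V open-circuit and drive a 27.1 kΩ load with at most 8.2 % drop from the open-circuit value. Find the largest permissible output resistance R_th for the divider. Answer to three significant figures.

Loading drop = R_th/(R_th + R_L) ≤ 0.0820, so R_th ≤ R_L · ε/(1−ε) = 27.1 kΩ × 0.0820/0.9180 = 2.42 kΩ.
(Any R1, R2 with R2/(R1+R2) = 0.781 and R1‖R2 ≤ 2.42 kΩ will meet the spec.)

R_th ≤ 2.42 kΩ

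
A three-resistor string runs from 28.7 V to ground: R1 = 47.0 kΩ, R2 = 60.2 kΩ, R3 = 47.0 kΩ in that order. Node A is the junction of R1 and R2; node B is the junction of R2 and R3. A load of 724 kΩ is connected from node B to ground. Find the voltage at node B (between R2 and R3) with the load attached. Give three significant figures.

At node B, R3 is in parallel with the load: R3‖R_L = 44.13 kΩ.
Below node A the resistance is R2 + (R3‖R_L) = 104.3 kΩ, so V_A = 28.7 × 104.3/151.3 = 19.79 V.
Then V_B = V_A × (R3‖R_L)/(R2 + R3‖R_L) = 19.79 × 44.13/104.3 = 8.37 V.

V ≈ 8.37 V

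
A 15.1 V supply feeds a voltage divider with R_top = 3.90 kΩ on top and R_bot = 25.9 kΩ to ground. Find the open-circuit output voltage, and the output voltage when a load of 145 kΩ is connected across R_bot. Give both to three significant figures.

Open-circuit: V = 15.1 × 25.9/(3.90 + 25.9) = 13.1 V.
With the load, R_bot becomes R_bot‖R_L = 21.97 kΩ, so V = 15.1 × 21.97/25.87 = 12.8 V.

Unloaded: 13.1 V; loaded: 12.8 V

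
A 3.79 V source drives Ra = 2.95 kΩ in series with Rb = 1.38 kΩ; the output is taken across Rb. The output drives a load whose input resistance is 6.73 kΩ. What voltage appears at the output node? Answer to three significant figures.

The load sits in parallel with Rb: Rb‖R_L = (1.38 × 6.73) / (1.38 + 6.73) = 1.145 kΩ.
V_out = 3.79 × 1.145 / (2.95 + 1.145) = 3.79 × 1.145/4.095 = 1.06 V.
(Unloaded it would have been 1.21 V.)

V_out ≈ 1.06 V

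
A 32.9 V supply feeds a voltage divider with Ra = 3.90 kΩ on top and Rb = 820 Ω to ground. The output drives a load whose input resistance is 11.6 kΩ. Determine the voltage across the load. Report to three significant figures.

V_out ≈ 5.40 V

The load sits in parallel with Rb: Rb‖R_L = (820 × 11600) / (820 + 11600) = 765.9 Ω.
V_out = 32.9 × 765.9 / (3900 + 765.9) = 32.9 × 765.9/4666 = 5.40 V.
(Unloaded it would have been 5.72 V.)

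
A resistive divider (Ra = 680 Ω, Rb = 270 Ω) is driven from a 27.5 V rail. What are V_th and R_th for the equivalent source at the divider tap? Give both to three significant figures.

V_th is the open-circuit tap voltage: 27.5 × 270/(680 + 270) = 7.82 V.
With the supply zeroed, Ra and Rb appear in parallel from the tap: R_th = Ra‖Rb = (680 × 270)/950.0 = 193 Ω.

V_th = 7.82 V, R_th = 193 Ω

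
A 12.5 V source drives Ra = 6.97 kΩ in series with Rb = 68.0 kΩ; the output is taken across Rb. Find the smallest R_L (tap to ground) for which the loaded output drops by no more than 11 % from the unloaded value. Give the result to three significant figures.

R_L(min) ≈ 51.2 kΩ

Output resistance R_th = Ra‖Rb = (6.97 × 68.0)/74.97 = 6.322 kΩ.
The fractional drop is R_th/(R_th + R_L); requiring this ≤ 0.110 gives R_L ≥ R_th(1/0.110 − 1) = 6.322 × 8.091 = 51.2 kΩ.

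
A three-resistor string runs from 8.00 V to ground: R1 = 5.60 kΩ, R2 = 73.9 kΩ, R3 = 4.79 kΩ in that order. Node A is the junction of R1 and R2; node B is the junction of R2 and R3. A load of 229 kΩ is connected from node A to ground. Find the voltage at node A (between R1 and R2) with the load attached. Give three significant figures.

Below node A the series string R2+R3 = 78.69 kΩ sits in parallel with the 229 kΩ load: 58.57 kΩ.
V_A = 8.00 × 58.57/(5.60 + 58.57) = 7.30 V.

V ≈ 7.30 V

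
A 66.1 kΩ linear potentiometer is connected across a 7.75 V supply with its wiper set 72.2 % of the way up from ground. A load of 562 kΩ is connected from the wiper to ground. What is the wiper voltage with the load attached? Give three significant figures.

The wiper splits the pot into (1−α)R = 18.38 kΩ above and αR = 47.72 kΩ below.
Lower section ‖ load = 43.99 kΩ.
V_wiper = 7.75 × 43.99/(18.38 + 43.99) = 5.47 V.

V ≈ 5.47 V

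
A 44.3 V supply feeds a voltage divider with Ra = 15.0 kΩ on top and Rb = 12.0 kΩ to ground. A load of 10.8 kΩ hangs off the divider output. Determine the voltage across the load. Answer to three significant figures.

V_out ≈ 12.2 V

The load sits in parallel with Rb: Rb‖R_L = (12.0 × 10.8) / (12.0 + 10.8) = 5.684 kΩ.
V_out = 44.3 × 5.684 / (15.0 + 5.684) = 44.3 × 5.684/20.68 = 12.2 V.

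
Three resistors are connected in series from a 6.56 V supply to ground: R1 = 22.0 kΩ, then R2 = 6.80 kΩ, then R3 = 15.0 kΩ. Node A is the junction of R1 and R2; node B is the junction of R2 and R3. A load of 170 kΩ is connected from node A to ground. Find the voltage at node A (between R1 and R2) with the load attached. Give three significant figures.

Below node A the series string R2+R3 = 21.80 kΩ sits in parallel with the 170 kΩ load: 19.32 kΩ.
V_A = 6.56 × 19.32/(22.0 + 19.32) = 3.07 V.

V ≈ 3.07 V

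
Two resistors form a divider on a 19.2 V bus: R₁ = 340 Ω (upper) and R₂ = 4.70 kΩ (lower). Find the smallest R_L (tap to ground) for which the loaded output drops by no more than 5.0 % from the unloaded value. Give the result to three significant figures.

R_L(min) ≈ 6.02 kΩ

Output resistance R_th = R₁‖R₂ = (340 × 4700)/5040 = 317.1 Ω.
The fractional drop is R_th/(R_th + R_L); requiring this ≤ 0.0500 gives R_L ≥ R_th(1/0.0500 − 1) = 317.1 × 19.00 = 6.02 kΩ.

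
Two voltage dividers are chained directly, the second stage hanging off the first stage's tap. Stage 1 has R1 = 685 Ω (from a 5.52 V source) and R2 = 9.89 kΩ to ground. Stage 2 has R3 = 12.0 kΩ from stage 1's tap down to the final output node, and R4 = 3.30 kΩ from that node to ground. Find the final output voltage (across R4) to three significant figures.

Stage 2 presents R3+R4 = 15300 Ω as a load on stage 1's tap.
Stage 1's lower leg becomes R2‖(R3+R4) = 6007 Ω, so V_mid = 5.52 × 6007/6692 = 4.955 V.
Stage 2 is itself unloaded: V_out = V_mid × R4/(R3+R4) = 4.955 × 3300/15300 = 1.07 V.

V_out ≈ 1.07 V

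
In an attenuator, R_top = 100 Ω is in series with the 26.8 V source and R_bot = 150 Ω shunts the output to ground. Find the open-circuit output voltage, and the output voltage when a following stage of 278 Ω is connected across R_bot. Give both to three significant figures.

Open-circuit: V = 26.8 × 150/(100 + 150) = 16.1 V.
With the load, R_bot becomes R_bot‖R_L = 97.43 Ω, so V = 26.8 × 97.43/197.4 = 13.2 V.

Unloaded: 16.1 V; loaded: 13.2 V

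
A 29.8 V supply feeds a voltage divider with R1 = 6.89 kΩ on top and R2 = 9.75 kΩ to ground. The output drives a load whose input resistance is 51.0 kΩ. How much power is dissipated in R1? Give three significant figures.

P ≈ 26.9 mW

Total resistance from the source is R1 + (R2‖R_L) = 15.08 kΩ, so I = 29.8/15.08 kΩ = 1.977 mA.
P = I²·R1 = (1.977 mA)² × 6.89 kΩ = 26.9 mW.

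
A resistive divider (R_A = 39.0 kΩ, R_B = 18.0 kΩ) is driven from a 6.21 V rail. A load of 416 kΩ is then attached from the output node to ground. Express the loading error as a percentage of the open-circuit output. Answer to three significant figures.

The divider's output (Thévenin) resistance is R_A‖R_B = 12.32 kΩ.
Fractional drop under load = R_th/(R_th + R_L) = 12.32 / (12.32 + 416) = 0.02875.
So the output falls by 2.88 %.

2.88 %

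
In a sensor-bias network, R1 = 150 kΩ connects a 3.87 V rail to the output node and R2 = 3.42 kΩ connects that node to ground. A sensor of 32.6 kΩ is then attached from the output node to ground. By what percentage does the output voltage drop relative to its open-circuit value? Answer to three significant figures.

9.30 %

Unloaded V = 3.87 × 3.42/153.4 = 0.086269 V.
Loaded: R2‖R_L = 3.095 kΩ, giving V = 3.87 × 3.095/153.1 = 0.078244 V.
Drop = (0.086269 − 0.078244) / 0.086269 = 9.30 %.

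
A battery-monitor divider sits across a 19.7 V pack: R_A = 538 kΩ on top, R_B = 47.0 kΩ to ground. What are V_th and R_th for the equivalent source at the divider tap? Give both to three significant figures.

V_th = 1.58 V, R_th = 43.2 kΩ

V_th is the open-circuit tap voltage: 19.7 × 47.0/(538 + 47.0) = 1.58 V.
With the supply zeroed, R_A and R_B appear in parallel from the tap: R_th = R_A‖R_B = (538 × 47.0)/585.0 = 43.2 kΩ.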